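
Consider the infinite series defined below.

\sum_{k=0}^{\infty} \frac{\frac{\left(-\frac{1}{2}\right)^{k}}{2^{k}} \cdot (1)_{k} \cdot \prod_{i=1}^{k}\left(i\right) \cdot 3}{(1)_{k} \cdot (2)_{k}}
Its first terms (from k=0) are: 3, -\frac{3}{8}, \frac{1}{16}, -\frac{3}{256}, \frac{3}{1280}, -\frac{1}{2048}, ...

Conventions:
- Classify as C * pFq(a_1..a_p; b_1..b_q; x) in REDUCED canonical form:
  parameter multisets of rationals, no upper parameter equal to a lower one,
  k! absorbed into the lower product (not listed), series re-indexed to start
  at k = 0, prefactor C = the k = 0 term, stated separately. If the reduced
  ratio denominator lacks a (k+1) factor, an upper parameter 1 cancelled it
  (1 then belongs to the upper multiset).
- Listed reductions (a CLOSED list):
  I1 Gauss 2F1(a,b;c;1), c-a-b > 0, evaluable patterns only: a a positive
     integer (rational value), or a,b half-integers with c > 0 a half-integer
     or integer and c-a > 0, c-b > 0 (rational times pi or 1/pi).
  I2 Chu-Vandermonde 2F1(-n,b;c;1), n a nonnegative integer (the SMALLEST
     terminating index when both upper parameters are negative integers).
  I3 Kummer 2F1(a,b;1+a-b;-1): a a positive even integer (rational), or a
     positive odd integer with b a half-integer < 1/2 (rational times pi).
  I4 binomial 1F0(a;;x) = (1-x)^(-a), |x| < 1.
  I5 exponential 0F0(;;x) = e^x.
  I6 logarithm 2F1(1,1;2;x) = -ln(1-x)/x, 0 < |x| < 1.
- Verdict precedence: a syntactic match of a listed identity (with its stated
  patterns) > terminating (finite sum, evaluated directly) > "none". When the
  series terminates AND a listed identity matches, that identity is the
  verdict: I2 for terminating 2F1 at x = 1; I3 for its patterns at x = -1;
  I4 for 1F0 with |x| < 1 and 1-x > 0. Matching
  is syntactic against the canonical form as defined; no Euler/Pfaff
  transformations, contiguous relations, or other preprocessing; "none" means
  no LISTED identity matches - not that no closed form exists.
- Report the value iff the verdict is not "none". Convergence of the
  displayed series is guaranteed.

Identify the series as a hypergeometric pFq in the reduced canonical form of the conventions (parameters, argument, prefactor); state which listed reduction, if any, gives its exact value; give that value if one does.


With C = 3: the canonical form is 2F1(1, 1; 2; -\frac{1}{4}). Verdict (x = -\frac{1}{4}): logarithm (I6) applies (the logarithm: parameters (1,1;2), x = -\frac{1}{4}). Exact value: 12 \cdot \ln\left(\frac{5}{4}\right).

Key observation: from the first term 3: (1)_k (prefactor 3) is k! itself.
Ratio: r(k) = -\frac{1}{4} * (k+1) (k+1) / [(k+2) (k+1)] - rational in k. x = -\frac{1}{4}; t_0 = 3; negate the roots.


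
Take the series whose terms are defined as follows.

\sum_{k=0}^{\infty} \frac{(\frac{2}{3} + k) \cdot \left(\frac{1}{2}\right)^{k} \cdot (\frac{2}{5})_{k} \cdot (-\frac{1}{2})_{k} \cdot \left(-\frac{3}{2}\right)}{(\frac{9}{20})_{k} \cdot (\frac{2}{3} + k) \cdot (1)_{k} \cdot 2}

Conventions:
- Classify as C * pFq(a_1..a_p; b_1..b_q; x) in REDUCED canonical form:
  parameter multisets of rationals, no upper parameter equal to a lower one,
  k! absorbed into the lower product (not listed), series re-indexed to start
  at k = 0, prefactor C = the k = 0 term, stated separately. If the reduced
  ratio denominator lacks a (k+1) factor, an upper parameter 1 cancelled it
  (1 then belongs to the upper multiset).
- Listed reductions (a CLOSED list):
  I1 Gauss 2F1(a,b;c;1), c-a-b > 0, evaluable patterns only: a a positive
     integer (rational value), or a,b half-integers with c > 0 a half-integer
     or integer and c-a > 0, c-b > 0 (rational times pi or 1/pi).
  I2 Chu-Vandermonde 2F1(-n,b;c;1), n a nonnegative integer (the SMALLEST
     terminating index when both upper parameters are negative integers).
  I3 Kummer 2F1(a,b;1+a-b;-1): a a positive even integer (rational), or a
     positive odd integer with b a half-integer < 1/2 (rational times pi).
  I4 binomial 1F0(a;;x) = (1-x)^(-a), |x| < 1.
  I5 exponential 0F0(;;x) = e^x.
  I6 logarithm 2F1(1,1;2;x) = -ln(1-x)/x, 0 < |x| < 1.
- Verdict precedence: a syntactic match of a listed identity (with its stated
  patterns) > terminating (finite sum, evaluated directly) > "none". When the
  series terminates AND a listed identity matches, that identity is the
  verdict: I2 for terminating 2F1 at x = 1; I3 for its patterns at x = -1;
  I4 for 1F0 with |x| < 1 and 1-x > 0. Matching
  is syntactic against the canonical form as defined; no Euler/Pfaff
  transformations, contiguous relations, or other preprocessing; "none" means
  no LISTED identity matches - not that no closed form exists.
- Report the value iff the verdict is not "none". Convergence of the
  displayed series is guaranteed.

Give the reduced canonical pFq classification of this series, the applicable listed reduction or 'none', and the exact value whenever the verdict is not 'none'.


x = \frac{1}{2} here; the reduced form reads 2F1, upper {-\frac{1}{2}, \frac{2}{5}}, lower {\frac{9}{20}}, C = -\frac{3}{4}. Verdict: none - at argument \frac{1}{2} the multisets {-\frac{1}{2}, \frac{2}{5}} ; {\frac{9}{20}} match no listed identity.

Key step: t_0 being -\frac{3}{4}, the constant factors (C = -3/4, x = 1/2) combine into one prefactor.
Consecutive-term ratio: r(k) = \frac{1}{2} * (k-\frac{1}{2}) (k+\frac{2}{5}) / [(k+\frac{9}{20}) (k+1)] - rational in k. x = \frac{1}{2}; t_0 = -\frac{3}{4}; negate the roots.


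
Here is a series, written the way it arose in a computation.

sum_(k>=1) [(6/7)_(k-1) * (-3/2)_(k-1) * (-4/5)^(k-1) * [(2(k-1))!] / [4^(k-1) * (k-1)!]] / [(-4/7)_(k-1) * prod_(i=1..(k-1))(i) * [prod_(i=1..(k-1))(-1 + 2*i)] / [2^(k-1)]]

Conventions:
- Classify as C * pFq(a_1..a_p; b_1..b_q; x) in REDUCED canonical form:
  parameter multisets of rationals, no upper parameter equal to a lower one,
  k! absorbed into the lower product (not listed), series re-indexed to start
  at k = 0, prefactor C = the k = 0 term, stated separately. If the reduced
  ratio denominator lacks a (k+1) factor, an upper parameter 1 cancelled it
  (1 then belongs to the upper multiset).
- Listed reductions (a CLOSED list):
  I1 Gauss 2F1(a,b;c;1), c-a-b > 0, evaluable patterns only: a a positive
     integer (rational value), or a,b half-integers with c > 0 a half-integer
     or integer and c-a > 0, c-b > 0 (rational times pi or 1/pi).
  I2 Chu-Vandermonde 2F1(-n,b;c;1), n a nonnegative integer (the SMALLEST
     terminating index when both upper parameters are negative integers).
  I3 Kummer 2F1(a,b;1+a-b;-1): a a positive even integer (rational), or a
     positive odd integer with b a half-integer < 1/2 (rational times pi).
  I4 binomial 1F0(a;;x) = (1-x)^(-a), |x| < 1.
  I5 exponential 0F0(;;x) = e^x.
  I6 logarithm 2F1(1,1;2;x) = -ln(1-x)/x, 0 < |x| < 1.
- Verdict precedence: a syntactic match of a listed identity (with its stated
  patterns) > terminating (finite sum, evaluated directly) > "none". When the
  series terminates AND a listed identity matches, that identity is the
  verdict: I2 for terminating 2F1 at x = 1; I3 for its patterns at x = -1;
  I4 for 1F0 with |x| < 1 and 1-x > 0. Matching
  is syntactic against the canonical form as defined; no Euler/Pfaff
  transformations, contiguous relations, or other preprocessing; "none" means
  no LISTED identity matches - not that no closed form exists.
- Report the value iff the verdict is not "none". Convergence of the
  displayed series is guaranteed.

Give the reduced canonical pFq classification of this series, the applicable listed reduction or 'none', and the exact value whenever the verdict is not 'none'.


Prefactor 1, argument -4/5: 2F1 with upper {-3/2, 6/7} over lower {-4/7}. Verdict: none here - no I1-I6 shape fits x = -4/5 with lower {-4/7}.

Structural cue: t_0 = 1 here, and the product of the first k integers (prefactor 1) is k!.
Adjacent-term ratio: r(k) = (-4/5) * (k-3/2) (k+6/7) / [(k-4/7) (k+1)] ; factor over Q: parameters, x = (-4/5), and C = 1.


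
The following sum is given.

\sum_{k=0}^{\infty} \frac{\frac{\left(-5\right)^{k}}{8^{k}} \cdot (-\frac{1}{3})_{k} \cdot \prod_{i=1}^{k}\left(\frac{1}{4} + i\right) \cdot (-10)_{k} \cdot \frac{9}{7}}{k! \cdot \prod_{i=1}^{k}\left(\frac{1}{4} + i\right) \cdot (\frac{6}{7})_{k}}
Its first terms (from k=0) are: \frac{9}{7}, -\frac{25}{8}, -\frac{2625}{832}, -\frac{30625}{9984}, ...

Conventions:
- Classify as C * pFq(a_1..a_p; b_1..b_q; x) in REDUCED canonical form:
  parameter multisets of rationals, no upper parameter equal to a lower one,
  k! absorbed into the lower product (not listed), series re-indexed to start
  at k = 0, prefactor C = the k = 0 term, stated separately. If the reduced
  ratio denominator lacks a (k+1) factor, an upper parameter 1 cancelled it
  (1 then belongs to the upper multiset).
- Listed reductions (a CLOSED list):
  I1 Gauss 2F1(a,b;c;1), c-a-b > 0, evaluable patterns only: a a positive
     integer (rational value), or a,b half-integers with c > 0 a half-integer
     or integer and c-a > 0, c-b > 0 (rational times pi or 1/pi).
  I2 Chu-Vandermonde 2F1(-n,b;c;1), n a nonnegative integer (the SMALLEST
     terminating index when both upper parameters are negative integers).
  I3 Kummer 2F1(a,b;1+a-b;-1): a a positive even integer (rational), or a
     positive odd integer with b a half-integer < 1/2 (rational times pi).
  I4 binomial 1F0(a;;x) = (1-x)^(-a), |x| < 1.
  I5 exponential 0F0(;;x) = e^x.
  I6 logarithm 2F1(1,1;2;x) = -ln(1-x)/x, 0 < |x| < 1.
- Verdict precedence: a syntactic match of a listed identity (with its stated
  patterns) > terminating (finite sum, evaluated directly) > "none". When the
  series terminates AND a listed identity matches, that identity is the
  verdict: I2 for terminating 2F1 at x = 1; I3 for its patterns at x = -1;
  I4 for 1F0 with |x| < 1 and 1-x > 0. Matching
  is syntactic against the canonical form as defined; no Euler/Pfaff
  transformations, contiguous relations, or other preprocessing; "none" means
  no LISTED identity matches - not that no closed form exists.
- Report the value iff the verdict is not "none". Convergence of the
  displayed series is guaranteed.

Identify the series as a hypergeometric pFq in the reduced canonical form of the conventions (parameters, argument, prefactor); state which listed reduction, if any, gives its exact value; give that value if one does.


Canonical form: C = \frac{9}{7} times 2F1 with upper {-10, -\frac{1}{3}}, lower {\frac{6}{7}}, x = -\frac{5}{8}. Verdict: terminating. (-10)_k vanishes past k = 10, leaving a 11-term sum, computed directly. Its exact value is -\frac{19320198272728923380519}{1553531070756409049088}.

Key observation: t_0 = \frac{9}{7} here, and the parameter 5/4 appears in both the upper and lower lists and cancels.
Adjacent-term ratio: r(k) = -\frac{5}{8} * (k-10) (k-\frac{1}{3}) / [(k+\frac{6}{7}) (k+1)] - poly over poly, x = -\frac{5}{8} from leading terms; C = \frac{9}{7} at k = 0.


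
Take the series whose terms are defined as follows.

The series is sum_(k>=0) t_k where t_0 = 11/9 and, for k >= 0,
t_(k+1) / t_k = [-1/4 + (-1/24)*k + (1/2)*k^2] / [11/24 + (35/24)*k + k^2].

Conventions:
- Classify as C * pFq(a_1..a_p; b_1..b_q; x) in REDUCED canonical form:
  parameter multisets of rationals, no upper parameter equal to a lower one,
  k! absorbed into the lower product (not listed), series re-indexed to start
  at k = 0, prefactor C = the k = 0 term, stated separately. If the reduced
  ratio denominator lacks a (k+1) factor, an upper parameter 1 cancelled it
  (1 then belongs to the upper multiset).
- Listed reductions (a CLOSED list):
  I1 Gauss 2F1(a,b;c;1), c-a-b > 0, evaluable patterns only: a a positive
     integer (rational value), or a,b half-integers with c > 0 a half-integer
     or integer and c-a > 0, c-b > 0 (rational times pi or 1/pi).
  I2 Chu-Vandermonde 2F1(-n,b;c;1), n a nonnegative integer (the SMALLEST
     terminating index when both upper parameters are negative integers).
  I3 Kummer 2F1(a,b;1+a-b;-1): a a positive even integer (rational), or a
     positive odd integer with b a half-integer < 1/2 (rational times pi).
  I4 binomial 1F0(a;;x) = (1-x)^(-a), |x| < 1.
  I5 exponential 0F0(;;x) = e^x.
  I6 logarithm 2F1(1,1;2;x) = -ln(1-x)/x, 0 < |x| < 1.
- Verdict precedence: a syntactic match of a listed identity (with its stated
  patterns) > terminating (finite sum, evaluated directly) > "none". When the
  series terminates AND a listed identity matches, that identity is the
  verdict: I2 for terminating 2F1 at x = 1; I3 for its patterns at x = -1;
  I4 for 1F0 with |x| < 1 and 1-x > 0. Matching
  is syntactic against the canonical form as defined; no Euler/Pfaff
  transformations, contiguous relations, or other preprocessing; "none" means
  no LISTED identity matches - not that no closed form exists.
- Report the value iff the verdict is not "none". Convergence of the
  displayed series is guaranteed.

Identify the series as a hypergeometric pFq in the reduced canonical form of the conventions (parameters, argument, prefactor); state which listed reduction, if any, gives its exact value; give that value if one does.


Classification (C = 11/9): 2F1 with upper {-3/4, 2/3}, lower {11/24}, argument x = 1/2. Verdict: none. No listed pattern accepts 2F1(-3/4, 2/3; 11/24; 1/2).

Key observation: t_0 being 11/9, the expanded ratio factors over Q; C = 11/9, roots give parameters.
Consecutive-term ratio: r(k) = (1/2) * (k-3/4) (k+2/3) / [(k+11/24) (k+1)] - poly over poly, x = (1/2) from leading terms; C = 11/9 at k = 0.


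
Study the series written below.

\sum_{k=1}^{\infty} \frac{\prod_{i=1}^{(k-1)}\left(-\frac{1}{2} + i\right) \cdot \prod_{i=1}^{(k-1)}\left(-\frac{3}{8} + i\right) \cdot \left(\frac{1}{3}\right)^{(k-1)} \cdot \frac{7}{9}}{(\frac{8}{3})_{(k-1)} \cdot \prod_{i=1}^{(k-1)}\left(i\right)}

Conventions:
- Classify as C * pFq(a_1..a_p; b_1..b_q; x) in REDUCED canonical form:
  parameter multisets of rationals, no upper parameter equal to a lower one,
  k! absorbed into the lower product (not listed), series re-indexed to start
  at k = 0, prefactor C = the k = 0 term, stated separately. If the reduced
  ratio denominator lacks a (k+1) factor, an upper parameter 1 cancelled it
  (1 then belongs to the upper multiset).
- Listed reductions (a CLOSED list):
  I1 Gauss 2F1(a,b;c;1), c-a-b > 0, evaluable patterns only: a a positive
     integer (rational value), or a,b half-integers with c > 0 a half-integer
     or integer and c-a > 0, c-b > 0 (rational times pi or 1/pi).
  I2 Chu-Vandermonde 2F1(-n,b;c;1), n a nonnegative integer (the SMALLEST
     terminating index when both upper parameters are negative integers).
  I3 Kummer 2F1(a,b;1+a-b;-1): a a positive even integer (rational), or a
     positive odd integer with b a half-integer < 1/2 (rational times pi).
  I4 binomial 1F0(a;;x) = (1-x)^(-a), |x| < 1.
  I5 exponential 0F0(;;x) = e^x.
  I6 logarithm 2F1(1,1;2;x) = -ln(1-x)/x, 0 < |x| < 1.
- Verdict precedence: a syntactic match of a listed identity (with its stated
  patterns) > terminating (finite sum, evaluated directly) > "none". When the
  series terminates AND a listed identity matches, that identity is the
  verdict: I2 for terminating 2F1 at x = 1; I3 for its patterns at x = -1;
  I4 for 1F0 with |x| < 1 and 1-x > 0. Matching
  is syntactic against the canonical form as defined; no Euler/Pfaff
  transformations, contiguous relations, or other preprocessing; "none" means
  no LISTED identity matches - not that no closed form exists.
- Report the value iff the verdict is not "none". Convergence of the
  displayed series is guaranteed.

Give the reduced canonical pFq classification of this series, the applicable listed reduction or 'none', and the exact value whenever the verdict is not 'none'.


Key step: x = \frac{1}{3} and the product of the first k integers (C = 7/9) is k!.
Term ratio: r(k) = \frac{1}{3} * (k+\frac{1}{2}) (k+\frac{5}{8}) / [(k+\frac{8}{3}) (k+1)] ; factor over Q: parameters, x = \frac{1}{3}, and C = \frac{7}{9}.

With C = \frac{7}{9}: the canonical form is 2F1(\frac{1}{2}, \frac{5}{8}; \frac{8}{3}; \frac{1}{3}). Verdict: none (x = \frac{1}{3}): each listed identity misses the multisets {\frac{1}{2}, \frac{5}{8}} ; {\frac{8}{3}}.


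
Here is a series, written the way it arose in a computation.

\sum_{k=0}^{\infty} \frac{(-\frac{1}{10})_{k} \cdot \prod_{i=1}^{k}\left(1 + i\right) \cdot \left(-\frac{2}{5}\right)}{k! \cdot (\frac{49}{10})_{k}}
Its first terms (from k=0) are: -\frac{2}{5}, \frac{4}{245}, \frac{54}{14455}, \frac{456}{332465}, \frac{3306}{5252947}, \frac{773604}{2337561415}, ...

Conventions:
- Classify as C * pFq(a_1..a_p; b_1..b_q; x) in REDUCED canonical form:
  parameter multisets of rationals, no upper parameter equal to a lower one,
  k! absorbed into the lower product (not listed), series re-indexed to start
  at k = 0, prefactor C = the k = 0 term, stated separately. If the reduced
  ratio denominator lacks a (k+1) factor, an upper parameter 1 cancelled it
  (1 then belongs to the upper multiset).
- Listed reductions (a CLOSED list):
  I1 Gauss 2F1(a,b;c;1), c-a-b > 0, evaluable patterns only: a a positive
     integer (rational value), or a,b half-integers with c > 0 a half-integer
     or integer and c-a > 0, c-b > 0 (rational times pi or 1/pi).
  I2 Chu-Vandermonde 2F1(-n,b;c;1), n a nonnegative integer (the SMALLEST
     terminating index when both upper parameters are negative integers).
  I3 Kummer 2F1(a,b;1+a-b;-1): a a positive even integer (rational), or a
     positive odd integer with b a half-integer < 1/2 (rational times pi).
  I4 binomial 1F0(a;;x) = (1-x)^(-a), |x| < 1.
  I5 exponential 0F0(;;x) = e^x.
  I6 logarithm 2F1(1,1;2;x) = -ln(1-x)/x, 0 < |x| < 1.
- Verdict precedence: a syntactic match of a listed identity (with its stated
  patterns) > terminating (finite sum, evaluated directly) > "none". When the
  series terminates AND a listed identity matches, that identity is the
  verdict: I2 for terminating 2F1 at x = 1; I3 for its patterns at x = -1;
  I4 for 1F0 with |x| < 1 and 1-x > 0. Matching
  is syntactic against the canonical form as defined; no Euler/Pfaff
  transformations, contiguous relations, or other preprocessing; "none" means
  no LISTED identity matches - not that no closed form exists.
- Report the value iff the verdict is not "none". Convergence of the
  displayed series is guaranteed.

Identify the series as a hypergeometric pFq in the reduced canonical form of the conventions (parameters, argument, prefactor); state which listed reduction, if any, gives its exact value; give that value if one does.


Key step: with t_0 = -\frac{2}{5}, the running product (prefactor -2/5) telescopes to a rising factorial.
Term ratio: r(k) = 1 * (k-\frac{1}{10}) (k+2) / [(k+\frac{49}{10}) (k+1)] - poly over poly, x = 1 from leading terms; C = -\frac{2}{5} at k = 0.

At argument 1: a 2F1 with upper {-\frac{1}{10}, 2}, lower {\frac{49}{10}}, scaled by C = -\frac{2}{5}. Verdict: Gauss (I1, integer-parameter pattern) applies (x = 1: the Gamma ratio telescopes since c-a-b = 3 > 0 and a = 2 in Z>0). Exact value: -\frac{377}{1000}.


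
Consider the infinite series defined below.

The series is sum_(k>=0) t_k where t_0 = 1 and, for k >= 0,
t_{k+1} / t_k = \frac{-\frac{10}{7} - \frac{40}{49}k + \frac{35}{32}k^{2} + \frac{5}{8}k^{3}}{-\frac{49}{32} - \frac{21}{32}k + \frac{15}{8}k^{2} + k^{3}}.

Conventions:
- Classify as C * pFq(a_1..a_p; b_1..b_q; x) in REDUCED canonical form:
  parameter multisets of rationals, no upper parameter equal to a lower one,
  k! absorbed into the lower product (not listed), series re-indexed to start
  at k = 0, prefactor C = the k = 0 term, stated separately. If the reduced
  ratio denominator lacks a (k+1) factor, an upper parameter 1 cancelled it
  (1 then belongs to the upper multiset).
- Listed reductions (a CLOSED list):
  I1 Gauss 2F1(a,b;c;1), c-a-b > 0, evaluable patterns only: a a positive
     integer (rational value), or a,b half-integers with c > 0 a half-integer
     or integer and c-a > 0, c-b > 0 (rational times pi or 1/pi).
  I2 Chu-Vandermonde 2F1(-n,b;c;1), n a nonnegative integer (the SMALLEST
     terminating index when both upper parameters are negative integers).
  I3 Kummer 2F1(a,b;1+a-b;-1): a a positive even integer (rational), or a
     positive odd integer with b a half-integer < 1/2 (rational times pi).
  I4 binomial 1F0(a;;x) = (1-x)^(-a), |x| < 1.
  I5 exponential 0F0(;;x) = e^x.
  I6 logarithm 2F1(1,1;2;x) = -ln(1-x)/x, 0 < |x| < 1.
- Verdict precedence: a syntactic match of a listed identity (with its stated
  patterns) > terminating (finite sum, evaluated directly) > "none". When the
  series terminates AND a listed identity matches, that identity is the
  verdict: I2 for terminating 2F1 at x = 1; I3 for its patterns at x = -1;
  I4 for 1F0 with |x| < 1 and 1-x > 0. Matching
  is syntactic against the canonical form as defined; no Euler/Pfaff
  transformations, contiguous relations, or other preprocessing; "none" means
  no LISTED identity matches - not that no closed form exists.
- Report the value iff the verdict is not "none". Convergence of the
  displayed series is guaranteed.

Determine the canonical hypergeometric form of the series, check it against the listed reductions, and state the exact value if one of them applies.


At argument \frac{5}{8}: a 2F1 with upper {-\frac{8}{7}, \frac{8}{7}}, lower {-\frac{7}{8}}, scaled by C = 1. Verdict: no listed reduction: x = \frac{5}{8} and upper {-\frac{8}{7}, \frac{8}{7}} fail every I1-I6 pattern.

Key step: with t_0 = 1, the expanded ratio factors over Q; C = 1, roots give parameters.
Step ratio: r(k) = \frac{5}{8} * (k-\frac{8}{7}) (k+\frac{8}{7}) / [(k-\frac{7}{8}) (k+1)] - rational; roots negated = parameters, x = \frac{5}{8}, C = 1.


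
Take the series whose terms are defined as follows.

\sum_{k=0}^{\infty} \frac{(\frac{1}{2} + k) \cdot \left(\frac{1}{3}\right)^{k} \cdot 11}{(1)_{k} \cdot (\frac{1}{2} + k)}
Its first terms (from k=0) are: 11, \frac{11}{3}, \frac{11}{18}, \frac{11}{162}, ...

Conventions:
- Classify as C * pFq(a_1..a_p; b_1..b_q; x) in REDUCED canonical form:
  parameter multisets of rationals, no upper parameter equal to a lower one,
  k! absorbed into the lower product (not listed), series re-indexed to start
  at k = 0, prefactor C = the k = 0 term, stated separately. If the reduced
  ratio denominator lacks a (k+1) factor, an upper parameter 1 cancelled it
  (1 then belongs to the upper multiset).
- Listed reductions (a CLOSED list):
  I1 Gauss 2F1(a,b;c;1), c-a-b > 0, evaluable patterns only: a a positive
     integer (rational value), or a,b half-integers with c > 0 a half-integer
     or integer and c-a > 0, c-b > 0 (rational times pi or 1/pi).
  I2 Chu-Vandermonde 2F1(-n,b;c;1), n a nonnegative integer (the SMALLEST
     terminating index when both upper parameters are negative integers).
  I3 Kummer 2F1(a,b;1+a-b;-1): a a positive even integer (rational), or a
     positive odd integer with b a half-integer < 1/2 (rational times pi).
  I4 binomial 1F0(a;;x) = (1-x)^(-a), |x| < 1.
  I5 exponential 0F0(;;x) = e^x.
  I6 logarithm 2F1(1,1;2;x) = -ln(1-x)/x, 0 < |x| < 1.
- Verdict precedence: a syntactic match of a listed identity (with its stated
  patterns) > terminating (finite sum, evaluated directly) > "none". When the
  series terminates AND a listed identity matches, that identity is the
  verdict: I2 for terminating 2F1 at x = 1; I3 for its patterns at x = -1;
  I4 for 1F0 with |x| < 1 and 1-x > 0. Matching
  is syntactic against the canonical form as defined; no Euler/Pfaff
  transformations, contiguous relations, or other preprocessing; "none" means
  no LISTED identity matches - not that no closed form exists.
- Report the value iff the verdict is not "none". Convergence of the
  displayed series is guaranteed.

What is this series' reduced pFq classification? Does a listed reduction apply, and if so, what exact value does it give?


x = \frac{1}{3} here; the reduced form reads 0F0, upper {-}, lower {-}, C = 11. Verdict at x = \frac{1}{3}: the exponential series (I5) matches (the 0F0 exponential series at x = \frac{1}{3}). Value: 11 \cdot e^{\frac{1}{3}}.

Structural cue: x = \frac{1}{3} and (1)_k (C = 11) is k! itself.
Term ratio: r(k) = \frac{1}{3} * 1 / [(k+1)] - poly over poly, x = \frac{1}{3} from leading terms; C = 11 at k = 0.


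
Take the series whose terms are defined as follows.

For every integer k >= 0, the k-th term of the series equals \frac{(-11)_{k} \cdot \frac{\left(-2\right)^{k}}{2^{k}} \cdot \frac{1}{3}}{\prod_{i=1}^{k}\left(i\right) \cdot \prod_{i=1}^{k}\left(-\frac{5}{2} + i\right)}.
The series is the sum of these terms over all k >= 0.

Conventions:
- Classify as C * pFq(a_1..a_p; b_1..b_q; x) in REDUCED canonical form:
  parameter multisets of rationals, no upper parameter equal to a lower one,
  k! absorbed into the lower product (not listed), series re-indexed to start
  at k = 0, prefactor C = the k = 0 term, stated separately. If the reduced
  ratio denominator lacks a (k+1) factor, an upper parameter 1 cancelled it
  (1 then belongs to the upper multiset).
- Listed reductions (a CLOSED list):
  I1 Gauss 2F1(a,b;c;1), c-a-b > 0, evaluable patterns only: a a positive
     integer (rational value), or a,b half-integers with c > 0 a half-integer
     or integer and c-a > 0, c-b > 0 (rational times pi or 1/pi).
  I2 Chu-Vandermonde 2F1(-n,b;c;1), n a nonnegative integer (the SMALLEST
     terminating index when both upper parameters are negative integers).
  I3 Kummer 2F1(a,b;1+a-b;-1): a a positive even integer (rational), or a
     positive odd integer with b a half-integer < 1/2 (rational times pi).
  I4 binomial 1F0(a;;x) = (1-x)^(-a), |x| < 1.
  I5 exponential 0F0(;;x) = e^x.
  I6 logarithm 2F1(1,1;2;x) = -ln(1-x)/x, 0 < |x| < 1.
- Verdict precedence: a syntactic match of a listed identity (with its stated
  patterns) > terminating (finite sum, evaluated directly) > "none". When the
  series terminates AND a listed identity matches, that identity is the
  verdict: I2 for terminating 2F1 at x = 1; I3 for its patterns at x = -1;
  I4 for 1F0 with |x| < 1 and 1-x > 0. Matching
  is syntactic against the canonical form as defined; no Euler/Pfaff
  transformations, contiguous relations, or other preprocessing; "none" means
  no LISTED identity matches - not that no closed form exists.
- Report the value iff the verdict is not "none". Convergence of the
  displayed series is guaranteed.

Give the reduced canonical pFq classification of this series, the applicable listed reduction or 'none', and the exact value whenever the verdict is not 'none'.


The tell: t_0 being \frac{1}{3}, the two k-th powers (C = 1/3) combine into one argument.
Adjacent-term ratio: r(k) = -1 * (k-11) / [(k-\frac{3}{2}) (k+1)] - rational in k. x = -1; t_0 = \frac{1}{3}; negate the roots.

This is \frac{1}{3} * 1F1(-11; -\frac{3}{2}; -1) in reduced canonical form. Verdict: terminating - no listed pattern fits, but -11 in the upper list cuts the series at k = 11; direct evaluation. Hence: \frac{52805346107}{103378275}.


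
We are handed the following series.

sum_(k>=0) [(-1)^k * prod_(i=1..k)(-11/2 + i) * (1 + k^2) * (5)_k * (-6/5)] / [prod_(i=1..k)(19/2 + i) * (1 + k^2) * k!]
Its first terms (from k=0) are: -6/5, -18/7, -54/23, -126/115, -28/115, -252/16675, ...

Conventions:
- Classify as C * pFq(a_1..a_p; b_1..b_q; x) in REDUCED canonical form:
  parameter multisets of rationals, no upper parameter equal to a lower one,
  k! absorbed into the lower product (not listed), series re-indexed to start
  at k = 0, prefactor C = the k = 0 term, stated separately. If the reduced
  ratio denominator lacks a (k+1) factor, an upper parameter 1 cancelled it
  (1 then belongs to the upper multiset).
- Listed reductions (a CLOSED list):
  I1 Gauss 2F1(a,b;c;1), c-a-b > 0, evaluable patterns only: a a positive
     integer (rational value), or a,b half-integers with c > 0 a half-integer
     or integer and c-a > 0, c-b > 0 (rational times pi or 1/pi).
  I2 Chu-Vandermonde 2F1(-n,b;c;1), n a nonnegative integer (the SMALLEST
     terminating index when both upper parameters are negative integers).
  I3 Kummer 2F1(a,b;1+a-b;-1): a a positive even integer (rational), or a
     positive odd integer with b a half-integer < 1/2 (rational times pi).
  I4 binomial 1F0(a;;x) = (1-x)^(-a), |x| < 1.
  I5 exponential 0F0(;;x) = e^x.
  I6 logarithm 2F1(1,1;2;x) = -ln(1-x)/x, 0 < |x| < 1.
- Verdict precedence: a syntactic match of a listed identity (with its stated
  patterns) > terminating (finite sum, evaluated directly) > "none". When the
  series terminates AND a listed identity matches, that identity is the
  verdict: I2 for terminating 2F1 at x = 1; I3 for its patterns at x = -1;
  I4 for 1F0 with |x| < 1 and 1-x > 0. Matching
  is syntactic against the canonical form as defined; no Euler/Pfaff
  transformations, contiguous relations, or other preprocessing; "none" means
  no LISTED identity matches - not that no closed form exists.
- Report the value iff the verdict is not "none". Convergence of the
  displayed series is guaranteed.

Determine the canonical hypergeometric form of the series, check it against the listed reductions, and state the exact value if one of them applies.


x = -1 here; the reduced form reads 2F1, upper {-9/2, 5}, lower {21/2}, C = -6/5. Verdict: Kummer's theorem (I3) matches (x = -1; c = 21/2 equals 1+a-b for upper {-9/2, 5}: listed pattern). Exact value: (-1247103/524288) * pi.

First insight: t_0 being -6/5, the running product (C = -6/5, x = -1) telescopes to a rising factorial.
Ratio: r(k) = (-1) * (k-9/2) (k+5) / [(k+21/2) (k+1)] - poly over poly, x = (-1) from leading terms; C = -6/5 at k = 0.


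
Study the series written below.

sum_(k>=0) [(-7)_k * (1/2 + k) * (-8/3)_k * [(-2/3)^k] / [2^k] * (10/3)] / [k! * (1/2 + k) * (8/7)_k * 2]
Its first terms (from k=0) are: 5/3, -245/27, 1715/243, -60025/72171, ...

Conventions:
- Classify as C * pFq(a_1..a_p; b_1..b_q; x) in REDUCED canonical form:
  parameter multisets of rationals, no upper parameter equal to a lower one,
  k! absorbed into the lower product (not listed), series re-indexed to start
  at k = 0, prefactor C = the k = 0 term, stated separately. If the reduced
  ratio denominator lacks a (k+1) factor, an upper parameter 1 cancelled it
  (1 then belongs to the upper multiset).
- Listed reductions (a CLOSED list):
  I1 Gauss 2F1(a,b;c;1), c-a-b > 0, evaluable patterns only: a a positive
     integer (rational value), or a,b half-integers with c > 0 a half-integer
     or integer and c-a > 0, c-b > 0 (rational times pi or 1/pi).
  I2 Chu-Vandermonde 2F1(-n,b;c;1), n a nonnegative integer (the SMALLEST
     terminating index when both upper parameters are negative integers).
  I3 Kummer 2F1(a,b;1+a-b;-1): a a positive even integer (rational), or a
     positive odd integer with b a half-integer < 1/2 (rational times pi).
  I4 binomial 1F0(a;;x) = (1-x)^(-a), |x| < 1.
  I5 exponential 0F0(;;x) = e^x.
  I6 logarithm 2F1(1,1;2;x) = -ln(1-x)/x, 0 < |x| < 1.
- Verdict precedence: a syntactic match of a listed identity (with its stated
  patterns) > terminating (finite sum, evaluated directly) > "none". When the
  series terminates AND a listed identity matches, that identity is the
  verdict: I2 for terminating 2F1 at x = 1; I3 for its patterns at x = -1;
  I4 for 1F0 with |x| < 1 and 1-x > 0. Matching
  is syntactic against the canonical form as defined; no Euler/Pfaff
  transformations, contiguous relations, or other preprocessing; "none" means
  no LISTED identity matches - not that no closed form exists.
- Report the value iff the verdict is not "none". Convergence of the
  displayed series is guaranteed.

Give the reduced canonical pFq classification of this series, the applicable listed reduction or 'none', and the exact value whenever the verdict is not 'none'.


This is 5/3 * 2F1(-7, -8/3; 8/7; -1/3) in reduced canonical form. Verdict: terminating - the sum ends at index 7 because -7 is a negative integer; exact evaluation follows. Value: -6403732747186/5314246847613.

Key observation: from the first term 5/3: the two k-th powers (C = 5/3, x = -1/3) combine into one argument.
Term ratio: r(k) = (-1/3) * (k-7) (k-8/3) / [(k+8/7) (k+1)] - rational; roots negated = parameters, x = (-1/3), C = 5/3.


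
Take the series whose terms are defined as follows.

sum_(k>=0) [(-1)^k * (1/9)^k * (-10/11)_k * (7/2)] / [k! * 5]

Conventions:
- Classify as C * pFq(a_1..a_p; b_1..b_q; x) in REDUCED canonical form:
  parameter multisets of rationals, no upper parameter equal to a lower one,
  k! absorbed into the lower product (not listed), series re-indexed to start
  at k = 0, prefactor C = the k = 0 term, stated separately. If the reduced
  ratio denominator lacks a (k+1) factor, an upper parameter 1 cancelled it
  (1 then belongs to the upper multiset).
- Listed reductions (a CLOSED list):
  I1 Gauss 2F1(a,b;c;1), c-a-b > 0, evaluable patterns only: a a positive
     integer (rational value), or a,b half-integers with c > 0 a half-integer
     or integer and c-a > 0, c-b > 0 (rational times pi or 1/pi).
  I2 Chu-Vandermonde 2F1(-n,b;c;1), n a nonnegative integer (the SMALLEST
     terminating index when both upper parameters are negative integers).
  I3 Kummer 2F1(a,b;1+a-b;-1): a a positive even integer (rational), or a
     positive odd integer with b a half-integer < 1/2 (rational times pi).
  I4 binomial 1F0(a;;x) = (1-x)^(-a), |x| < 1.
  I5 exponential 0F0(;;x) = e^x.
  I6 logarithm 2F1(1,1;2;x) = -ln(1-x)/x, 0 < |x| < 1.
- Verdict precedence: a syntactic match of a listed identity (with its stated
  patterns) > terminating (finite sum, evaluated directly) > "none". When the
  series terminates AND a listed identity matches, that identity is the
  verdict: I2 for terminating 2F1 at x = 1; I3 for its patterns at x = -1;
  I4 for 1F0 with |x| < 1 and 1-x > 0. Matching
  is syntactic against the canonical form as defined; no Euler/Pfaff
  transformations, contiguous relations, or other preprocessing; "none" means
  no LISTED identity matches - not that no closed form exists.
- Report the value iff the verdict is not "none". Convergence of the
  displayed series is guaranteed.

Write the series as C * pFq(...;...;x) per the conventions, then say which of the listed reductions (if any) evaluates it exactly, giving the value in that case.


Classification (C = 7/10): 1F0 with upper {-10/11}, lower {-}, argument x = -1/9. Verdict: the binomial series (I4) applies (the 1F0 binomial series: exponent 10/11, x = -1/9). Sum: (7/10) * (10/9)^(10/11).

Key observation: t_0 = 7/10 here, and the constant factors (prefactor 7/10) combine into one prefactor.
Consecutive-term ratio: r(k) = (-1/9) * (k-10/11) / [(k+1)] - poly over poly, x = (-1/9) from leading terms; C = 7/10 at k = 0.


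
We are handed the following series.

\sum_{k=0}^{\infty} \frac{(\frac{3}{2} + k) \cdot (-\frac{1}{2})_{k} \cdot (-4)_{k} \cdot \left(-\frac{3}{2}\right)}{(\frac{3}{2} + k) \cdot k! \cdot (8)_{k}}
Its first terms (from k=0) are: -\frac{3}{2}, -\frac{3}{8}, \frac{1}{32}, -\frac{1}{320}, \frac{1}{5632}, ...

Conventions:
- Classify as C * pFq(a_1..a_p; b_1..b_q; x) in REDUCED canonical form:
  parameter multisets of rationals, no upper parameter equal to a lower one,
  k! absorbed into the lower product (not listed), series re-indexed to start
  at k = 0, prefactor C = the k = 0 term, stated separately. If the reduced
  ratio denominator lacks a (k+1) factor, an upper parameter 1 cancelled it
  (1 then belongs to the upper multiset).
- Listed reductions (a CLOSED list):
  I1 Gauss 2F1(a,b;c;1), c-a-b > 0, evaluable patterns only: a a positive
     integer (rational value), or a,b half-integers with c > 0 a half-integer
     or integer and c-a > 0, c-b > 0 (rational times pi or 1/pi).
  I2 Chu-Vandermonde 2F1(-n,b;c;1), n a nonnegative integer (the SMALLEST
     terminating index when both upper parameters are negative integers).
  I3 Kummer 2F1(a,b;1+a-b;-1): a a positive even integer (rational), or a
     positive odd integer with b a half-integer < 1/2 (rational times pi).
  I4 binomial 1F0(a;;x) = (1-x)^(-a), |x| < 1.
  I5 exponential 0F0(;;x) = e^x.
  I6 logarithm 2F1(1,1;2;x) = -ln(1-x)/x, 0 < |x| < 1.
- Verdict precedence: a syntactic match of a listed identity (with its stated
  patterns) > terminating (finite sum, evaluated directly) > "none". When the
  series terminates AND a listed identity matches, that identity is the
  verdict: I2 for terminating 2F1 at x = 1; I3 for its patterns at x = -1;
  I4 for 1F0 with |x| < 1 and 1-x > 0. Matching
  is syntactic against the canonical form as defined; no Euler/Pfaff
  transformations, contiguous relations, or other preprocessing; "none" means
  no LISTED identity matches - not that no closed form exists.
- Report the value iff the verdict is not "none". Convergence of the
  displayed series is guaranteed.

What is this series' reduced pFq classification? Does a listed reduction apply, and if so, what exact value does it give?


x = 1 here; the reduced form reads 2F1, upper {-4, -\frac{1}{2}}, lower {8}, C = -\frac{3}{2}. Verdict: Vandermonde's identity (I2) fires (terminating 2F1 at x = 1 with n = 4, b = -1/2, c = 8). Exact value: -\frac{52003}{28160}.

Structural cue: with t_0 = -\frac{3}{2}, the factor k + 3/2 cancels (top and bottom), leaving prefactor -3/2.
Term ratio: r(k) = 1 * (k-4) (k-\frac{1}{2}) / [(k+8) (k+1)] - rational in k. x = 1; t_0 = -\frac{3}{2}; negate the roots.


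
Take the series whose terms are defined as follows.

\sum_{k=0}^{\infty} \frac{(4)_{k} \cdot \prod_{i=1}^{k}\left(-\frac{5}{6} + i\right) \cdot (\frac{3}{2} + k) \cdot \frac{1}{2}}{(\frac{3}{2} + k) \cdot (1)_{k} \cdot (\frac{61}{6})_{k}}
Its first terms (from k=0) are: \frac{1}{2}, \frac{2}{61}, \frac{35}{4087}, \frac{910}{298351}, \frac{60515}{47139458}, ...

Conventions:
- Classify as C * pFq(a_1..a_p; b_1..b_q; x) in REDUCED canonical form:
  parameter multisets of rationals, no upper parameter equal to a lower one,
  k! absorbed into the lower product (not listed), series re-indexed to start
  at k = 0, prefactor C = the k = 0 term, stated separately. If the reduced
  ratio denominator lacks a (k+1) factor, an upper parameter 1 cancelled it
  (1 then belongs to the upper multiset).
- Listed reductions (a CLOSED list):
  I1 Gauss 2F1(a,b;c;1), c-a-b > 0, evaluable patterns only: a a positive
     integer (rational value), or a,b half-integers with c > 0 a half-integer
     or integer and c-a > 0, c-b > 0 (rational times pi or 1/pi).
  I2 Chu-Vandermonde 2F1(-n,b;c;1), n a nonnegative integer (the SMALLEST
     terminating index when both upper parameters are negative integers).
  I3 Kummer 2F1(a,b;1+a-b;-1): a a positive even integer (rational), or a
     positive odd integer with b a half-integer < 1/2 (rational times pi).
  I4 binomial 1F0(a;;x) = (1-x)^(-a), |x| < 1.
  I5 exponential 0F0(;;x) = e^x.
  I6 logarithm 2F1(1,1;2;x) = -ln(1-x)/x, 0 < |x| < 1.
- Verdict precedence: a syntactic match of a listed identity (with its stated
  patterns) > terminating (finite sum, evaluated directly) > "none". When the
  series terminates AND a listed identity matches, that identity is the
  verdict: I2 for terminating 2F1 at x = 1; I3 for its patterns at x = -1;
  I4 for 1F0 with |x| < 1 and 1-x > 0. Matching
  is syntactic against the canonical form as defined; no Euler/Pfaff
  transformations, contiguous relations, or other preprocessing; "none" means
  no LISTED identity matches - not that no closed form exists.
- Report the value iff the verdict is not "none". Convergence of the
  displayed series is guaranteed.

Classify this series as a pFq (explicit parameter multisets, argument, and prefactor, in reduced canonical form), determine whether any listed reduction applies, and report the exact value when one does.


At argument 1: a 2F1 with upper {\frac{1}{6}, 4}, lower {\frac{61}{6}}, scaled by C = \frac{1}{2}. Verdict: Gauss's theorem (I1) matches (x = 1: the Gamma ratio telescopes since c-a-b = 6 > 0 and a = 4 in Z>0). Sum: \frac{612535}{1119744}.

First insight: x = 1 and (1)_k (C = 1/2, x = 1) is k! itself.
Consecutive-term ratio: r(k) = 1 * (k+\frac{1}{6}) (k+4) / [(k+\frac{61}{6}) (k+1)] - rational in k. x = 1; t_0 = \frac{1}{2}; negate the roots.


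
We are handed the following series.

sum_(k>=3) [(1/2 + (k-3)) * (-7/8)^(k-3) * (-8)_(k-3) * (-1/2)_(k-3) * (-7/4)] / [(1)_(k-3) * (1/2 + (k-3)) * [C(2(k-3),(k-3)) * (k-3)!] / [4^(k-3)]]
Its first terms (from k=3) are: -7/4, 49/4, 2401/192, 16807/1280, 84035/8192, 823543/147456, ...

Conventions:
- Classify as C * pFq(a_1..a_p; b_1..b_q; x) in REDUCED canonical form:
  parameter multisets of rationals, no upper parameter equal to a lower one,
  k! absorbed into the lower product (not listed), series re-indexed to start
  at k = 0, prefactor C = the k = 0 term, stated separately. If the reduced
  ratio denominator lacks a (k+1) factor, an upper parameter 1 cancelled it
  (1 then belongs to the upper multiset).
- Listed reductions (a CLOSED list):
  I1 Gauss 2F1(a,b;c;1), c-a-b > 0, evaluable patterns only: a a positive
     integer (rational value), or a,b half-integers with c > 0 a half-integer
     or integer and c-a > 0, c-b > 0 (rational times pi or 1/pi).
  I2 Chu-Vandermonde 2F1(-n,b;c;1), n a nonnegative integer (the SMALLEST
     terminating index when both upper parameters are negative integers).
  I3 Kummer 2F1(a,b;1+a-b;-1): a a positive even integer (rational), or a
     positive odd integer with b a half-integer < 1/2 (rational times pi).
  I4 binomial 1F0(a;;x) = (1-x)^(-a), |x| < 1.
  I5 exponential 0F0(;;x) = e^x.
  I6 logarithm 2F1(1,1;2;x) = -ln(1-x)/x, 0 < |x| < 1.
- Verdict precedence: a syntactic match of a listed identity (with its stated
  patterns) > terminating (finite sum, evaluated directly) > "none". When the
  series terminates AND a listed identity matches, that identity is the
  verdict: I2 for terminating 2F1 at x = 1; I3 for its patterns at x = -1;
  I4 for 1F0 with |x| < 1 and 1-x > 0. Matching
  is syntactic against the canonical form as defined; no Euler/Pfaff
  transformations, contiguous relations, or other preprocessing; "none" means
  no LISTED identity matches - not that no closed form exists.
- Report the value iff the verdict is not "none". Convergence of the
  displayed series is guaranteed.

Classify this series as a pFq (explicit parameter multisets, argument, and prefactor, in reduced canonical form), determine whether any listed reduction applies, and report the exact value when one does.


Classification (C = -7/4): 2F1 with upper {-8, -1/2}, lower {1/2}, argument x = -7/8. Verdict: terminating at k = 8: the factor (-8)_k kills every later term; summing the 9 survivors is exact. Sum: 23510117863099/431845539840.

Structural cue: t_0 being -7/4, striking the common factor k + 1/2 reduces the term (C = -7/4, x = -7/8).
Term ratio: r(k) = (-7/8) * (k-8) (k-1/2) / [(k+1/2) (k+1)] - rational; roots negated = parameters, x = (-7/8), C = -7/4.
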